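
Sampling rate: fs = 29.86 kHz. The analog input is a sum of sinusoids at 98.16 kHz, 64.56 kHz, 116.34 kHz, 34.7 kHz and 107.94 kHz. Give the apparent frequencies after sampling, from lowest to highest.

fs/2 = 14.93 kHz.
98.16 kHz mod fs = 8.58 kHz.
8.58 kHz ≤ fs/2 = 14.93 kHz, appears at 8.58 kHz.
64.56 kHz mod fs = 4.84 kHz.
4.84 kHz ≤ fs/2 = 14.93 kHz, appears at 4.84 kHz.
116.34 kHz mod fs = 26.76 kHz.
26.76 kHz > fs/2 = 14.93 kHz, folds to fs − 26.76 kHz = 3.1 kHz.
34.7 kHz mod fs = 4.84 kHz.
4.84 kHz ≤ fs/2 = 14.93 kHz, appears at 4.84 kHz.
107.94 kHz mod fs = 18.36 kHz.
18.36 kHz > fs/2 = 14.93 kHz, folds to fs − 18.36 kHz = 11.5 kHz.
Distinct values: {3.1 kHz, 4.84 kHz, 8.58 kHz, 11.5 kHz}.

3.1 kHz, 4.84 kHz, 8.58 kHz, 11.5 kHz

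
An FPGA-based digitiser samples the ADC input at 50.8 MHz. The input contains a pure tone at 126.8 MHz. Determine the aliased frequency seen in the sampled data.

126.8 MHz mod fs = 25.2 MHz.
25.2 MHz ≤ fs/2 = 25.4 MHz, appears at 25.2 MHz.

25.2 MHz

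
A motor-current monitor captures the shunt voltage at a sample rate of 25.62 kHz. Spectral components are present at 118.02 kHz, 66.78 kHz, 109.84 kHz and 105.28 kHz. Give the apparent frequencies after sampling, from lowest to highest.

2.8 kHz, 7.36 kHz, 10.08 kHz

fs/2 = 12.81 kHz.
118.02 kHz mod fs = 15.54 kHz.
15.54 kHz > fs/2 = 12.81 kHz, folds to fs − 15.54 kHz = 10.08 kHz.
66.78 kHz mod fs = 15.54 kHz.
15.54 kHz > fs/2 = 12.81 kHz, folds to fs − 15.54 kHz = 10.08 kHz.
109.84 kHz mod fs = 7.36 kHz.
7.36 kHz ≤ fs/2 = 12.81 kHz, appears at 7.36 kHz.
105.28 kHz mod fs = 2.8 kHz.
2.8 kHz ≤ fs/2 = 12.81 kHz, appears at 2.8 kHz.
Distinct values: {2.8 kHz, 7.36 kHz, 10.08 kHz}.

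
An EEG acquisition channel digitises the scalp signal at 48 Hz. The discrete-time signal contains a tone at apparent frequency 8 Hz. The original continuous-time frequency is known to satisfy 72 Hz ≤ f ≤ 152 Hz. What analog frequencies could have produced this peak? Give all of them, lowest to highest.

88 Hz, 104 Hz, 136 Hz, 152 Hz

Frequencies that alias to 8 Hz are k·fs ± 8 Hz for integer k ≥ 0.
k=0: 8 Hz.
k=1: 40 Hz, 56 Hz.
k=2: 88 Hz, 104 Hz.
k=3: 136 Hz, 152 Hz.
k=4: 184 Hz, 200 Hz.
Within [72 Hz, 152 Hz]: 88 Hz, 104 Hz, 136 Hz, 152 Hz.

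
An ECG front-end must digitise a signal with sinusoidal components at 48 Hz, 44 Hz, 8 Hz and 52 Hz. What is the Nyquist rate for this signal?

104 Hz

Highest-frequency component: 52 Hz.
Nyquist rate = 2 × 52 Hz = 104 Hz.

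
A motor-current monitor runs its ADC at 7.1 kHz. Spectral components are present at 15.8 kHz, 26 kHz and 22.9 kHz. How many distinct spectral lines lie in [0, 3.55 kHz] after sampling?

fs/2 = 3.55 kHz.
15.8 kHz mod fs = 1.6 kHz.
1.6 kHz ≤ fs/2 = 3.55 kHz, appears at 1.6 kHz.
26 kHz mod fs = 4.7 kHz.
4.7 kHz > fs/2 = 3.55 kHz, folds to fs − 4.7 kHz = 2.4 kHz.
22.9 kHz mod fs = 1.6 kHz.
1.6 kHz ≤ fs/2 = 3.55 kHz, appears at 1.6 kHz.
Distinct values: {1.6 kHz, 2.4 kHz} → 2.

2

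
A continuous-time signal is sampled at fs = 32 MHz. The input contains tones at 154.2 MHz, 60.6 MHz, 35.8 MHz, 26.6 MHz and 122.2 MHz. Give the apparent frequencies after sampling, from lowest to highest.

fs/2 = 16 MHz.
154.2 MHz mod fs = 26.2 MHz.
26.2 MHz > fs/2 = 16 MHz, folds to fs − 26.2 MHz = 5.8 MHz.
60.6 MHz mod fs = 28.6 MHz.
28.6 MHz > fs/2 = 16 MHz, folds to fs − 28.6 MHz = 3.4 MHz.
35.8 MHz mod fs = 3.8 MHz.
3.8 MHz ≤ fs/2 = 16 MHz, appears at 3.8 MHz.
26.6 MHz > fs/2 = 16 MHz, folds to fs − 26.6 MHz = 5.4 MHz.
122.2 MHz mod fs = 26.2 MHz.
26.2 MHz > fs/2 = 16 MHz, folds to fs − 26.2 MHz = 5.8 MHz.
Distinct values: {3.4 MHz, 3.8 MHz, 5.4 MHz, 5.8 MHz}.

3.4 MHz, 3.8 MHz, 5.4 MHz, 5.8 MHz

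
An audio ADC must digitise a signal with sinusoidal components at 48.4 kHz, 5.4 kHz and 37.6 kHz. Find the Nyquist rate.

96.8 kHz

Highest-frequency component: 48.4 kHz.
Nyquist rate = 2 × 48.4 kHz = 96.8 kHz.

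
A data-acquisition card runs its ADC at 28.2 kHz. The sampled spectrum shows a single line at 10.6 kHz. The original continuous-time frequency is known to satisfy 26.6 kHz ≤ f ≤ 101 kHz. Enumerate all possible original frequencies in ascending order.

Frequencies that alias to 10.6 kHz are k·fs ± 10.6 kHz for integer k ≥ 0.
k=0: 10.6 kHz.
k=1: 17.6 kHz, 38.8 kHz.
k=2: 45.8 kHz, 67 kHz.
k=3: 74 kHz, 95.2 kHz.
k=4: 102.2 kHz, 123.4 kHz.
Within [26.6 kHz, 101 kHz]: 38.8 kHz, 45.8 kHz, 67 kHz, 74 kHz, 95.2 kHz.

38.8 kHz, 45.8 kHz, 67 kHz, 74 kHz, 95.2 kHz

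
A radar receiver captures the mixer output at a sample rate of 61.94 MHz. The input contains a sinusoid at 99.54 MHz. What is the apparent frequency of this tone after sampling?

24.34 MHz

99.54 MHz mod fs = 37.6 MHz.
37.6 MHz > fs/2 = 30.97 MHz, folds to fs − 37.6 MHz = 24.34 MHz.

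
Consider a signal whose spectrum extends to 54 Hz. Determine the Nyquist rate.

Nyquist rate = 2 × 54 Hz = 108 Hz.

108 Hz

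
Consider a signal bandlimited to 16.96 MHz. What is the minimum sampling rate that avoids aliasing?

33.92 MHz

Nyquist rate = 2 × 16.96 MHz = 33.92 MHz.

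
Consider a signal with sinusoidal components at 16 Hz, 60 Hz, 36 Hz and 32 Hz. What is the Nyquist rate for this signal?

120 Hz

Highest-frequency component: 60 Hz.
Nyquist rate = 2 × 60 Hz = 120 Hz.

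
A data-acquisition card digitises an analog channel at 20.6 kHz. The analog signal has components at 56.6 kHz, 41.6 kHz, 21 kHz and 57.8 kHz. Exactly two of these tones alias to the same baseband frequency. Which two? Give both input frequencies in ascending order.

fs/2 = 10.3 kHz.
56.6 kHz mod fs = 15.4 kHz.
15.4 kHz > fs/2 = 10.3 kHz, folds to fs − 15.4 kHz = 5.2 kHz.
41.6 kHz mod fs = 0.4 kHz.
0.4 kHz ≤ fs/2 = 10.3 kHz, appears at 0.4 kHz.
21 kHz mod fs = 0.4 kHz.
0.4 kHz ≤ fs/2 = 10.3 kHz, appears at 0.4 kHz.
57.8 kHz mod fs = 16.6 kHz.
16.6 kHz > fs/2 = 10.3 kHz, folds to fs − 16.6 kHz = 4 kHz.
21 kHz and 41.6 kHz both map to 0.4 kHz.

21 kHz, 41.6 kHz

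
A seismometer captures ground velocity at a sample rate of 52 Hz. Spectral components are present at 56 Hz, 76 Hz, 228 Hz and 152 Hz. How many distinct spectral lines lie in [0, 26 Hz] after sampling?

3

fs/2 = 26 Hz.
56 Hz mod fs = 4 Hz.
4 Hz ≤ fs/2 = 26 Hz, appears at 4 Hz.
76 Hz mod fs = 24 Hz.
24 Hz ≤ fs/2 = 26 Hz, appears at 24 Hz.
228 Hz mod fs = 20 Hz.
20 Hz ≤ fs/2 = 26 Hz, appears at 20 Hz.
152 Hz mod fs = 48 Hz.
48 Hz > fs/2 = 26 Hz, folds to fs − 48 Hz = 4 Hz.
Distinct values: {4 Hz, 20 Hz, 24 Hz} → 3.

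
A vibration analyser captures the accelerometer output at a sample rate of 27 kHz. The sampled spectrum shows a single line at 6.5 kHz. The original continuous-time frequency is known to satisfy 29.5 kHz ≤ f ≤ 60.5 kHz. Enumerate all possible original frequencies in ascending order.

33.5 kHz, 47.5 kHz, 60.5 kHz

Frequencies that alias to 6.5 kHz are k·fs ± 6.5 kHz for integer k ≥ 0.
k=0: 6.5 kHz.
k=1: 20.5 kHz, 33.5 kHz.
k=2: 47.5 kHz, 60.5 kHz.
k=3: 74.5 kHz, 87.5 kHz.
Within [29.5 kHz, 60.5 kHz]: 33.5 kHz, 47.5 kHz, 60.5 kHz.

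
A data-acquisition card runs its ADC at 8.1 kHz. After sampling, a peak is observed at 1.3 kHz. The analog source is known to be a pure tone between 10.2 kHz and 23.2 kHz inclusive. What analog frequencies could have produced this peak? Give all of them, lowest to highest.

Frequencies that alias to 1.3 kHz are k·fs ± 1.3 kHz for integer k ≥ 0.
k=0: 1.3 kHz.
k=1: 6.8 kHz, 9.4 kHz.
k=2: 14.9 kHz, 17.5 kHz.
k=3: 23 kHz, 25.6 kHz.
k=4: 31.1 kHz, 33.7 kHz.
Within [10.2 kHz, 23.2 kHz]: 14.9 kHz, 17.5 kHz, 23 kHz.

14.9 kHz, 17.5 kHz, 23 kHz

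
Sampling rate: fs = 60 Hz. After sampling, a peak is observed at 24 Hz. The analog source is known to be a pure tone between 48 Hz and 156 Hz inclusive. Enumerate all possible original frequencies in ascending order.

84 Hz, 96 Hz, 144 Hz, 156 Hz

Frequencies that alias to 24 Hz are k·fs ± 24 Hz for integer k ≥ 0.
k=0: 24 Hz.
k=1: 36 Hz, 84 Hz.
k=2: 96 Hz, 144 Hz.
k=3: 156 Hz, 204 Hz.
k=4: 216 Hz, 264 Hz.
Within [48 Hz, 156 Hz]: 84 Hz, 96 Hz, 144 Hz, 156 Hz.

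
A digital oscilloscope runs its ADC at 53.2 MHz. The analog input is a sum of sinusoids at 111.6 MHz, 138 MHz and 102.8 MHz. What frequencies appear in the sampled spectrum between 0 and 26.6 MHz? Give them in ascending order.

3.6 MHz, 5.2 MHz, 21.6 MHz

fs/2 = 26.6 MHz.
111.6 MHz mod fs = 5.2 MHz.
5.2 MHz ≤ fs/2 = 26.6 MHz, appears at 5.2 MHz.
138 MHz mod fs = 31.6 MHz.
31.6 MHz > fs/2 = 26.6 MHz, folds to fs − 31.6 MHz = 21.6 MHz.
102.8 MHz mod fs = 49.6 MHz.
49.6 MHz > fs/2 = 26.6 MHz, folds to fs − 49.6 MHz = 3.6 MHz.
Distinct values: {3.6 MHz, 5.2 MHz, 21.6 MHz}.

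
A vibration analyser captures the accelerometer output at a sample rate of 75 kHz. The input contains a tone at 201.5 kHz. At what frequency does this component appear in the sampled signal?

23.5 kHz

201.5 kHz mod fs = 51.5 kHz.
51.5 kHz > fs/2 = 37.5 kHz, folds to fs − 51.5 kHz = 23.5 kHz.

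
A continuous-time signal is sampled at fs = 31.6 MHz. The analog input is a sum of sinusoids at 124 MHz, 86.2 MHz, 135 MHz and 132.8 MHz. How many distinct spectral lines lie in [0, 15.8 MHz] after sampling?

3

fs/2 = 15.8 MHz.
124 MHz mod fs = 29.2 MHz.
29.2 MHz > fs/2 = 15.8 MHz, folds to fs − 29.2 MHz = 2.4 MHz.
86.2 MHz mod fs = 23 MHz.
23 MHz > fs/2 = 15.8 MHz, folds to fs − 23 MHz = 8.6 MHz.
135 MHz mod fs = 8.6 MHz.
8.6 MHz ≤ fs/2 = 15.8 MHz, appears at 8.6 MHz.
132.8 MHz mod fs = 6.4 MHz.
6.4 MHz ≤ fs/2 = 15.8 MHz, appears at 6.4 MHz.
Distinct values: {2.4 MHz, 6.4 MHz, 8.6 MHz} → 3.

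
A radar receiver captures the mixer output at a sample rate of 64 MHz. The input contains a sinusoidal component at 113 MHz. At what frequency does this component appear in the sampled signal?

15 MHz

113 MHz mod fs = 49 MHz.
49 MHz > fs/2 = 32 MHz, folds to fs − 49 MHz = 15 MHz.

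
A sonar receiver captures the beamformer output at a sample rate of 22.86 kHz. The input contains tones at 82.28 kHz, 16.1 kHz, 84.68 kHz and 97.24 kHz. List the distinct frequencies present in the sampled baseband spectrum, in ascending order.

5.8 kHz, 6.76 kHz, 9.16 kHz

fs/2 = 11.43 kHz.
82.28 kHz mod fs = 13.7 kHz.
13.7 kHz > fs/2 = 11.43 kHz, folds to fs − 13.7 kHz = 9.16 kHz.
16.1 kHz > fs/2 = 11.43 kHz, folds to fs − 16.1 kHz = 6.76 kHz.
84.68 kHz mod fs = 16.1 kHz.
16.1 kHz > fs/2 = 11.43 kHz, folds to fs − 16.1 kHz = 6.76 kHz.
97.24 kHz mod fs = 5.8 kHz.
5.8 kHz ≤ fs/2 = 11.43 kHz, appears at 5.8 kHz.
Distinct values: {5.8 kHz, 6.76 kHz, 9.16 kHz}.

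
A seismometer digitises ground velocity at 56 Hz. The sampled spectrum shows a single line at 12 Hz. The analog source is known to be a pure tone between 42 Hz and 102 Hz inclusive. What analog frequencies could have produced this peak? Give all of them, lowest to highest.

Frequencies that alias to 12 Hz are k·fs ± 12 Hz for integer k ≥ 0.
k=0: 12 Hz.
k=1: 44 Hz, 68 Hz.
k=2: 100 Hz, 124 Hz.
k=3: 156 Hz, 180 Hz.
Within [42 Hz, 102 Hz]: 44 Hz, 68 Hz, 100 Hz.

44 Hz, 68 Hz, 100 Hz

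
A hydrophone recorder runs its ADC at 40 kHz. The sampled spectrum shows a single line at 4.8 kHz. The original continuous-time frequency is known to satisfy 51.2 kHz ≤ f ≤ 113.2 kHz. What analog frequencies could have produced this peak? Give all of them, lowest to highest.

Frequencies that alias to 4.8 kHz are k·fs ± 4.8 kHz for integer k ≥ 0.
k=0: 4.8 kHz.
k=1: 35.2 kHz, 44.8 kHz.
k=2: 75.2 kHz, 84.8 kHz.
k=3: 115.2 kHz, 124.8 kHz.
Within [51.2 kHz, 113.2 kHz]: 75.2 kHz, 84.8 kHz.

75.2 kHz, 84.8 kHz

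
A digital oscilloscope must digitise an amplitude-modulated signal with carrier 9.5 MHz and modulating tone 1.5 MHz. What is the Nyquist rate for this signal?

22 MHz

AM sidebands sit at fc ± fm = 8 MHz and 11 MHz.
Highest-frequency component: 11 MHz.
Nyquist rate = 2 × 11 MHz = 22 MHz.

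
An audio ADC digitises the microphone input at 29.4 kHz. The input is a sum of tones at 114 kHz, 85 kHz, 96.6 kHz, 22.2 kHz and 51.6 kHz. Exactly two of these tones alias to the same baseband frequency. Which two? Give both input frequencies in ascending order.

22.2 kHz, 51.6 kHz

fs/2 = 14.7 kHz.
114 kHz mod fs = 25.8 kHz.
25.8 kHz > fs/2 = 14.7 kHz, folds to fs − 25.8 kHz = 3.6 kHz.
85 kHz mod fs = 26.2 kHz.
26.2 kHz > fs/2 = 14.7 kHz, folds to fs − 26.2 kHz = 3.2 kHz.
96.6 kHz mod fs = 8.4 kHz.
8.4 kHz ≤ fs/2 = 14.7 kHz, appears at 8.4 kHz.
22.2 kHz > fs/2 = 14.7 kHz, folds to fs − 22.2 kHz = 7.2 kHz.
51.6 kHz mod fs = 22.2 kHz.
22.2 kHz > fs/2 = 14.7 kHz, folds to fs − 22.2 kHz = 7.2 kHz.
22.2 kHz and 51.6 kHz both map to 7.2 kHz.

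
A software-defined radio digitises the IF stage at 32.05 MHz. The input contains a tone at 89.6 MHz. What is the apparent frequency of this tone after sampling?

6.55 MHz

89.6 MHz mod fs = 25.5 MHz.
25.5 MHz > fs/2 = 16.025 MHz, folds to fs − 25.5 MHz = 6.55 MHz.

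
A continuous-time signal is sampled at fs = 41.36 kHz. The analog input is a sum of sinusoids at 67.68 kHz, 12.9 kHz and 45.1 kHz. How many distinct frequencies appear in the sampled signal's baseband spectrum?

3

fs/2 = 20.68 kHz.
67.68 kHz mod fs = 26.32 kHz.
26.32 kHz > fs/2 = 20.68 kHz, folds to fs − 26.32 kHz = 15.04 kHz.
12.9 kHz ≤ fs/2 = 20.68 kHz, passes unchanged.
45.1 kHz mod fs = 3.74 kHz.
3.74 kHz ≤ fs/2 = 20.68 kHz, appears at 3.74 kHz.
Distinct values: {3.74 kHz, 12.9 kHz, 15.04 kHz} → 3.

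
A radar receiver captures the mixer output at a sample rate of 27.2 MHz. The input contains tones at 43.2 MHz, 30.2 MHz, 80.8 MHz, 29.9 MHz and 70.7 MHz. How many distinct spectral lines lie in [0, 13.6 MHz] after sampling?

5

fs/2 = 13.6 MHz.
43.2 MHz mod fs = 16 MHz.
16 MHz > fs/2 = 13.6 MHz, folds to fs − 16 MHz = 11.2 MHz.
30.2 MHz mod fs = 3 MHz.
3 MHz ≤ fs/2 = 13.6 MHz, appears at 3 MHz.
80.8 MHz mod fs = 26.4 MHz.
26.4 MHz > fs/2 = 13.6 MHz, folds to fs − 26.4 MHz = 0.8 MHz.
29.9 MHz mod fs = 2.7 MHz.
2.7 MHz ≤ fs/2 = 13.6 MHz, appears at 2.7 MHz.
70.7 MHz mod fs = 16.3 MHz.
16.3 MHz > fs/2 = 13.6 MHz, folds to fs − 16.3 MHz = 10.9 MHz.
Distinct values: {0.8 MHz, 2.7 MHz, 3 MHz, 10.9 MHz, 11.2 MHz} → 5.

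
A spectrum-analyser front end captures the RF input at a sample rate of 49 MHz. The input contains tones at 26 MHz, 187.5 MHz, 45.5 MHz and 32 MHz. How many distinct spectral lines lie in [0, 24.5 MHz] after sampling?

fs/2 = 24.5 MHz.
26 MHz > fs/2 = 24.5 MHz, folds to fs − 26 MHz = 23 MHz.
187.5 MHz mod fs = 40.5 MHz.
40.5 MHz > fs/2 = 24.5 MHz, folds to fs − 40.5 MHz = 8.5 MHz.
45.5 MHz > fs/2 = 24.5 MHz, folds to fs − 45.5 MHz = 3.5 MHz.
32 MHz > fs/2 = 24.5 MHz, folds to fs − 32 MHz = 17 MHz.
Distinct values: {3.5 MHz, 8.5 MHz, 17 MHz, 23 MHz} → 4.

4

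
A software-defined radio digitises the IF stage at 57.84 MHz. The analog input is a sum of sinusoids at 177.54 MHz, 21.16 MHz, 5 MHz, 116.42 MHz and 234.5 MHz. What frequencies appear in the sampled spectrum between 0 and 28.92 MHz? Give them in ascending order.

fs/2 = 28.92 MHz.
177.54 MHz mod fs = 4.02 MHz.
4.02 MHz ≤ fs/2 = 28.92 MHz, appears at 4.02 MHz.
21.16 MHz ≤ fs/2 = 28.92 MHz, passes unchanged.
5 MHz ≤ fs/2 = 28.92 MHz, passes unchanged.
116.42 MHz mod fs = 0.74 MHz.
0.74 MHz ≤ fs/2 = 28.92 MHz, appears at 0.74 MHz.
234.5 MHz mod fs = 3.14 MHz.
3.14 MHz ≤ fs/2 = 28.92 MHz, appears at 3.14 MHz.
Distinct values: {0.74 MHz, 3.14 MHz, 4.02 MHz, 5 MHz, 21.16 MHz}.

0.74 MHz, 3.14 MHz, 4.02 MHz, 5 MHz, 21.16 MHz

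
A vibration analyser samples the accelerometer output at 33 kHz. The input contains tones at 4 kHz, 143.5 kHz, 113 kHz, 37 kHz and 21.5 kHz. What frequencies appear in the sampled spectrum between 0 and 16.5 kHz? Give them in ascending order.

4 kHz, 11.5 kHz, 14 kHz

fs/2 = 16.5 kHz.
4 kHz ≤ fs/2 = 16.5 kHz, passes unchanged.
143.5 kHz mod fs = 11.5 kHz.
11.5 kHz ≤ fs/2 = 16.5 kHz, appears at 11.5 kHz.
113 kHz mod fs = 14 kHz.
14 kHz ≤ fs/2 = 16.5 kHz, appears at 14 kHz.
37 kHz mod fs = 4 kHz.
4 kHz ≤ fs/2 = 16.5 kHz, appears at 4 kHz.
21.5 kHz > fs/2 = 16.5 kHz, folds to fs − 21.5 kHz = 11.5 kHz.
Distinct values: {4 kHz, 11.5 kHz, 14 kHz}.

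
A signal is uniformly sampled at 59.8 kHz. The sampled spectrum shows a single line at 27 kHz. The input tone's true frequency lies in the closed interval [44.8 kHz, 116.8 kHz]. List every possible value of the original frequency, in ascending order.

86.8 kHz, 92.6 kHz

Frequencies that alias to 27 kHz are k·fs ± 27 kHz for integer k ≥ 0.
k=0: 27 kHz.
k=1: 32.8 kHz, 86.8 kHz.
k=2: 92.6 kHz, 146.6 kHz.
k=3: 152.4 kHz, 206.4 kHz.
Within [44.8 kHz, 116.8 kHz]: 86.8 kHz, 92.6 kHz.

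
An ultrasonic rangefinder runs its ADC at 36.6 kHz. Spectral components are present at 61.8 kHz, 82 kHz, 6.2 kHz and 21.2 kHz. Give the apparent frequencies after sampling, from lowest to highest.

6.2 kHz, 8.8 kHz, 11.4 kHz, 15.4 kHz

fs/2 = 18.3 kHz.
61.8 kHz mod fs = 25.2 kHz.
25.2 kHz > fs/2 = 18.3 kHz, folds to fs − 25.2 kHz = 11.4 kHz.
82 kHz mod fs = 8.8 kHz.
8.8 kHz ≤ fs/2 = 18.3 kHz, appears at 8.8 kHz.
6.2 kHz ≤ fs/2 = 18.3 kHz, passes unchanged.
21.2 kHz > fs/2 = 18.3 kHz, folds to fs − 21.2 kHz = 15.4 kHz.
Distinct values: {6.2 kHz, 8.8 kHz, 11.4 kHz, 15.4 kHz}.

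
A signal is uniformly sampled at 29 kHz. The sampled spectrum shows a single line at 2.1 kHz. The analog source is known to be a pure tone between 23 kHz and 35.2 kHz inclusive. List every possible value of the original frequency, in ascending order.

26.9 kHz, 31.1 kHz

Frequencies that alias to 2.1 kHz are k·fs ± 2.1 kHz for integer k ≥ 0.
k=0: 2.1 kHz.
k=1: 26.9 kHz, 31.1 kHz.
k=2: 55.9 kHz, 60.1 kHz.
Within [23 kHz, 35.2 kHz]: 26.9 kHz, 31.1 kHz.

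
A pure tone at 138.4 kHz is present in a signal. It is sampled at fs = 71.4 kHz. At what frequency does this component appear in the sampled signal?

4.4 kHz

138.4 kHz mod fs = 67 kHz.
67 kHz > fs/2 = 35.7 kHz, folds to fs − 67 kHz = 4.4 kHz.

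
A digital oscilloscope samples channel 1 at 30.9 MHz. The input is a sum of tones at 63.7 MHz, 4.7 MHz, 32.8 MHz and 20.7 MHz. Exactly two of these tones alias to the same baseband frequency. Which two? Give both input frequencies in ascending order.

fs/2 = 15.45 MHz.
63.7 MHz mod fs = 1.9 MHz.
1.9 MHz ≤ fs/2 = 15.45 MHz, appears at 1.9 MHz.
4.7 MHz ≤ fs/2 = 15.45 MHz, passes unchanged.
32.8 MHz mod fs = 1.9 MHz.
1.9 MHz ≤ fs/2 = 15.45 MHz, appears at 1.9 MHz.
20.7 MHz > fs/2 = 15.45 MHz, folds to fs − 20.7 MHz = 10.2 MHz.
32.8 MHz and 63.7 MHz both map to 1.9 MHz.

32.8 MHz, 63.7 MHz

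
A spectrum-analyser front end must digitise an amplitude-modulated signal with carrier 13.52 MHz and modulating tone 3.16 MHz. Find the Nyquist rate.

AM sidebands sit at fc ± fm = 10.36 MHz and 16.68 MHz.
Highest-frequency component: 16.68 MHz.
Nyquist rate = 2 × 16.68 MHz = 33.36 MHz.

33.36 MHz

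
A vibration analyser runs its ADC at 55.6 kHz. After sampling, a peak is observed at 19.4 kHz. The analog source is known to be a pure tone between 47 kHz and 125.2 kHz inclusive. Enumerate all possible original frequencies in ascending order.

Frequencies that alias to 19.4 kHz are k·fs ± 19.4 kHz for integer k ≥ 0.
k=0: 19.4 kHz.
k=1: 36.2 kHz, 75 kHz.
k=2: 91.8 kHz, 130.6 kHz.
k=3: 147.4 kHz, 186.2 kHz.
Within [47 kHz, 125.2 kHz]: 75 kHz, 91.8 kHz.

75 kHz, 91.8 kHz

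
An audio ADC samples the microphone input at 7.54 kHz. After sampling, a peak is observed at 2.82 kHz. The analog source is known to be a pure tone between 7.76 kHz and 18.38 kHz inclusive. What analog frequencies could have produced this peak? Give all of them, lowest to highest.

Frequencies that alias to 2.82 kHz are k·fs ± 2.82 kHz for integer k ≥ 0.
k=0: 2.82 kHz.
k=1: 4.72 kHz, 10.36 kHz.
k=2: 12.26 kHz, 17.9 kHz.
k=3: 19.8 kHz, 25.44 kHz.
Within [7.76 kHz, 18.38 kHz]: 10.36 kHz, 12.26 kHz, 17.9 kHz.

10.36 kHz, 12.26 kHz, 17.9 kHz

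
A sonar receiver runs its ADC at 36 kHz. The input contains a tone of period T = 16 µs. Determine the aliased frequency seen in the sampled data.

T = 16 µs → f = 1/T = 62.5 kHz.
62.5 kHz mod fs = 26.5 kHz.
26.5 kHz > fs/2 = 18 kHz, folds to fs − 26.5 kHz = 9.5 kHz.

9.5 kHz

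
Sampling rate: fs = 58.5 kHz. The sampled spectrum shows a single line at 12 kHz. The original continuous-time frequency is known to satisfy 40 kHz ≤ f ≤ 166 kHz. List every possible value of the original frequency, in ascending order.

Frequencies that alias to 12 kHz are k·fs ± 12 kHz for integer k ≥ 0.
k=0: 12 kHz.
k=1: 46.5 kHz, 70.5 kHz.
k=2: 105 kHz, 129 kHz.
k=3: 163.5 kHz, 187.5 kHz.
k=4: 222 kHz, 246 kHz.
Within [40 kHz, 166 kHz]: 46.5 kHz, 70.5 kHz, 105 kHz, 129 kHz, 163.5 kHz.

46.5 kHz, 70.5 kHz, 105 kHz, 129 kHz, 163.5 kHz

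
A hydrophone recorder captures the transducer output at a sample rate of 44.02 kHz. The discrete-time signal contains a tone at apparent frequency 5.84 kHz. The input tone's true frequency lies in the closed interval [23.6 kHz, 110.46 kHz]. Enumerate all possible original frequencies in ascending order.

Frequencies that alias to 5.84 kHz are k·fs ± 5.84 kHz for integer k ≥ 0.
k=0: 5.84 kHz.
k=1: 38.18 kHz, 49.86 kHz.
k=2: 82.2 kHz, 93.88 kHz.
k=3: 126.22 kHz, 137.9 kHz.
Within [23.6 kHz, 110.46 kHz]: 38.18 kHz, 49.86 kHz, 82.2 kHz, 93.88 kHz.

38.18 kHz, 49.86 kHz, 82.2 kHz, 93.88 kHz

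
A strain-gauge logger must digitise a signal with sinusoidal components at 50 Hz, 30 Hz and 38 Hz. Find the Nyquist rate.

100 Hz

Highest-frequency component: 50 Hz.
Nyquist rate = 2 × 50 Hz = 100 Hz.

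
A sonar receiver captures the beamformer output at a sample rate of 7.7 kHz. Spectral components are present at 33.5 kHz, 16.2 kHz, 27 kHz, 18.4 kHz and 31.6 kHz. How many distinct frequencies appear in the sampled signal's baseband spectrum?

fs/2 = 3.85 kHz.
33.5 kHz mod fs = 2.7 kHz.
2.7 kHz ≤ fs/2 = 3.85 kHz, appears at 2.7 kHz.
16.2 kHz mod fs = 0.8 kHz.
0.8 kHz ≤ fs/2 = 3.85 kHz, appears at 0.8 kHz.
27 kHz mod fs = 3.9 kHz.
3.9 kHz > fs/2 = 3.85 kHz, folds to fs − 3.9 kHz = 3.8 kHz.
18.4 kHz mod fs = 3 kHz.
3 kHz ≤ fs/2 = 3.85 kHz, appears at 3 kHz.
31.6 kHz mod fs = 0.8 kHz.
0.8 kHz ≤ fs/2 = 3.85 kHz, appears at 0.8 kHz.
Distinct values: {0.8 kHz, 2.7 kHz, 3 kHz, 3.8 kHz} → 4.

4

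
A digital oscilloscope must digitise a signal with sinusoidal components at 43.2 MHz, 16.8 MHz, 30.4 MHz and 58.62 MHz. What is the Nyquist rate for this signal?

117.24 MHz

Highest-frequency component: 58.62 MHz.
Nyquist rate = 2 × 58.62 MHz = 117.24 MHz.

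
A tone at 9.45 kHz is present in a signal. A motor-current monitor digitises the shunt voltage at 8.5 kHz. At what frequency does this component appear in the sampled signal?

0.95 kHz

9.45 kHz mod fs = 0.95 kHz.
0.95 kHz ≤ fs/2 = 4.25 kHz, appears at 0.95 kHz.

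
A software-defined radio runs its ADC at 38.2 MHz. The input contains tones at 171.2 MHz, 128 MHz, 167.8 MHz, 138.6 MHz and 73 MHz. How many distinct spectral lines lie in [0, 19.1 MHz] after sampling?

fs/2 = 19.1 MHz.
171.2 MHz mod fs = 18.4 MHz.
18.4 MHz ≤ fs/2 = 19.1 MHz, appears at 18.4 MHz.
128 MHz mod fs = 13.4 MHz.
13.4 MHz ≤ fs/2 = 19.1 MHz, appears at 13.4 MHz.
167.8 MHz mod fs = 15 MHz.
15 MHz ≤ fs/2 = 19.1 MHz, appears at 15 MHz.
138.6 MHz mod fs = 24 MHz.
24 MHz > fs/2 = 19.1 MHz, folds to fs − 24 MHz = 14.2 MHz.
73 MHz mod fs = 34.8 MHz.
34.8 MHz > fs/2 = 19.1 MHz, folds to fs − 34.8 MHz = 3.4 MHz.
Distinct values: {3.4 MHz, 13.4 MHz, 14.2 MHz, 15 MHz, 18.4 MHz} → 5.

5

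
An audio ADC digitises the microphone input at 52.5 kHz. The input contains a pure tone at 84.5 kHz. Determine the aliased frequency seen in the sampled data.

20.5 kHz

84.5 kHz mod fs = 32 kHz.
32 kHz > fs/2 = 26.25 kHz, folds to fs − 32 kHz = 20.5 kHz.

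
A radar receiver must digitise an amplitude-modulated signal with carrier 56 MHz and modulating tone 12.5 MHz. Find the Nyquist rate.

137 MHz

AM sidebands sit at fc ± fm = 43.5 MHz and 68.5 MHz.
Highest-frequency component: 68.5 MHz.
Nyquist rate = 2 × 68.5 MHz = 137 MHz.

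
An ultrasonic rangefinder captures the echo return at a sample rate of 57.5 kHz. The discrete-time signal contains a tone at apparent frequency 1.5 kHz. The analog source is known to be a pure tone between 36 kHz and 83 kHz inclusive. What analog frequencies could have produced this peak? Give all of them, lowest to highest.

56 kHz, 59 kHz

Frequencies that alias to 1.5 kHz are k·fs ± 1.5 kHz for integer k ≥ 0.
k=0: 1.5 kHz.
k=1: 56 kHz, 59 kHz.
k=2: 113.5 kHz, 116.5 kHz.
Within [36 kHz, 83 kHz]: 56 kHz, 59 kHz.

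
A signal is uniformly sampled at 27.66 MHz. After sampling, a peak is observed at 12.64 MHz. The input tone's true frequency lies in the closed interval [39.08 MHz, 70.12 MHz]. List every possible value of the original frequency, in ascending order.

Frequencies that alias to 12.64 MHz are k·fs ± 12.64 MHz for integer k ≥ 0.
k=0: 12.64 MHz.
k=1: 15.02 MHz, 40.3 MHz.
k=2: 42.68 MHz, 67.96 MHz.
k=3: 70.34 MHz, 95.62 MHz.
Within [39.08 MHz, 70.12 MHz]: 40.3 MHz, 42.68 MHz, 67.96 MHz.

40.3 MHz, 42.68 MHz, 67.96 MHz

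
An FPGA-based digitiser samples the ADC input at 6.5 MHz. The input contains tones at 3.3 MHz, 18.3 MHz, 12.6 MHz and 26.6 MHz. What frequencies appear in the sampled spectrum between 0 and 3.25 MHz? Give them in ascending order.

fs/2 = 3.25 MHz.
3.3 MHz > fs/2 = 3.25 MHz, folds to fs − 3.3 MHz = 3.2 MHz.
18.3 MHz mod fs = 5.3 MHz.
5.3 MHz > fs/2 = 3.25 MHz, folds to fs − 5.3 MHz = 1.2 MHz.
12.6 MHz mod fs = 6.1 MHz.
6.1 MHz > fs/2 = 3.25 MHz, folds to fs − 6.1 MHz = 0.4 MHz.
26.6 MHz mod fs = 0.6 MHz.
0.6 MHz ≤ fs/2 = 3.25 MHz, appears at 0.6 MHz.
Distinct values: {0.4 MHz, 0.6 MHz, 1.2 MHz, 3.2 MHz}.

0.4 MHz, 0.6 MHz, 1.2 MHz, 3.2 MHz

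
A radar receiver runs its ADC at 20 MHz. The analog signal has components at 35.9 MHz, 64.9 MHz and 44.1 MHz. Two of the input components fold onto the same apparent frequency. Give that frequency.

4.1 MHz

fs/2 = 10 MHz.
35.9 MHz mod fs = 15.9 MHz.
15.9 MHz > fs/2 = 10 MHz, folds to fs − 15.9 MHz = 4.1 MHz.
64.9 MHz mod fs = 4.9 MHz.
4.9 MHz ≤ fs/2 = 10 MHz, appears at 4.9 MHz.
44.1 MHz mod fs = 4.1 MHz.
4.1 MHz ≤ fs/2 = 10 MHz, appears at 4.1 MHz.
35.9 MHz and 44.1 MHz both map to 4.1 MHz.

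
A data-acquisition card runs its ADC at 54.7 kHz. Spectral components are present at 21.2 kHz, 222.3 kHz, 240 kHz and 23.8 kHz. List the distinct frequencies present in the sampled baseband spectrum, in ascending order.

3.5 kHz, 21.2 kHz, 23.8 kHz

fs/2 = 27.35 kHz.
21.2 kHz ≤ fs/2 = 27.35 kHz, passes unchanged.
222.3 kHz mod fs = 3.5 kHz.
3.5 kHz ≤ fs/2 = 27.35 kHz, appears at 3.5 kHz.
240 kHz mod fs = 21.2 kHz.
21.2 kHz ≤ fs/2 = 27.35 kHz, appears at 21.2 kHz.
23.8 kHz ≤ fs/2 = 27.35 kHz, passes unchanged.
Distinct values: {3.5 kHz, 21.2 kHz, 23.8 kHz}.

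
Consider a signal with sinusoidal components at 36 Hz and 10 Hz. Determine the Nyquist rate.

72 Hz

Highest-frequency component: 36 Hz.
Nyquist rate = 2 × 36 Hz = 72 Hz.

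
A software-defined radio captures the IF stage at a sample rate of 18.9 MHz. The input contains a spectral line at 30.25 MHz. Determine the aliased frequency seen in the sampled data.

7.55 MHz

30.25 MHz mod fs = 11.35 MHz.
11.35 MHz > fs/2 = 9.45 MHz, folds to fs − 11.35 MHz = 7.55 MHz.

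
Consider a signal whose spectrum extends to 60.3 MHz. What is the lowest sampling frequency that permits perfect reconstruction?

Nyquist rate = 2 × 60.3 MHz = 120.6 MHz.

120.6 MHz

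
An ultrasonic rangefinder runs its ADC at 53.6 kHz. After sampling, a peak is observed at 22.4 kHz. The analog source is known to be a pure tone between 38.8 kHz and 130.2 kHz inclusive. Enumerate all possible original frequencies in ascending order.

76 kHz, 84.8 kHz, 129.6 kHz

Frequencies that alias to 22.4 kHz are k·fs ± 22.4 kHz for integer k ≥ 0.
k=0: 22.4 kHz.
k=1: 31.2 kHz, 76 kHz.
k=2: 84.8 kHz, 129.6 kHz.
k=3: 138.4 kHz, 183.2 kHz.
Within [38.8 kHz, 130.2 kHz]: 76 kHz, 84.8 kHz, 129.6 kHz.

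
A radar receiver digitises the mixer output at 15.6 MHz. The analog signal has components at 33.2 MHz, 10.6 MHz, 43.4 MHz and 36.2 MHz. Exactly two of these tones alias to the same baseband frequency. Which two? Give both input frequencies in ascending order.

fs/2 = 7.8 MHz.
33.2 MHz mod fs = 2 MHz.
2 MHz ≤ fs/2 = 7.8 MHz, appears at 2 MHz.
10.6 MHz > fs/2 = 7.8 MHz, folds to fs − 10.6 MHz = 5 MHz.
43.4 MHz mod fs = 12.2 MHz.
12.2 MHz > fs/2 = 7.8 MHz, folds to fs − 12.2 MHz = 3.4 MHz.
36.2 MHz mod fs = 5 MHz.
5 MHz ≤ fs/2 = 7.8 MHz, appears at 5 MHz.
10.6 MHz and 36.2 MHz both map to 5 MHz.

10.6 MHz, 36.2 MHz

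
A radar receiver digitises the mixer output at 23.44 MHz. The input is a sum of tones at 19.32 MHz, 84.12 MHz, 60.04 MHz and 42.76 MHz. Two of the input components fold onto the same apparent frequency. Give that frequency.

fs/2 = 11.72 MHz.
19.32 MHz > fs/2 = 11.72 MHz, folds to fs − 19.32 MHz = 4.12 MHz.
84.12 MHz mod fs = 13.8 MHz.
13.8 MHz > fs/2 = 11.72 MHz, folds to fs − 13.8 MHz = 9.64 MHz.
60.04 MHz mod fs = 13.16 MHz.
13.16 MHz > fs/2 = 11.72 MHz, folds to fs − 13.16 MHz = 10.28 MHz.
42.76 MHz mod fs = 19.32 MHz.
19.32 MHz > fs/2 = 11.72 MHz, folds to fs − 19.32 MHz = 4.12 MHz.
19.32 MHz and 42.76 MHz both map to 4.12 MHz.

4.12 MHz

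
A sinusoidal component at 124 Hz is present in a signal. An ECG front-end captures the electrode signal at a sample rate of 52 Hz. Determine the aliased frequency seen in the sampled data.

124 Hz mod fs = 20 Hz.
20 Hz ≤ fs/2 = 26 Hz, appears at 20 Hz.

20 Hz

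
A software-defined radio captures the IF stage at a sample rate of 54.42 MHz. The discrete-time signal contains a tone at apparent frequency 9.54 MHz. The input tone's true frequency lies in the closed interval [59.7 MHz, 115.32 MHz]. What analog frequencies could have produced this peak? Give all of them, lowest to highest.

Frequencies that alias to 9.54 MHz are k·fs ± 9.54 MHz for integer k ≥ 0.
k=0: 9.54 MHz.
k=1: 44.88 MHz, 63.96 MHz.
k=2: 99.3 MHz, 118.38 MHz.
k=3: 153.72 MHz, 172.8 MHz.
Within [59.7 MHz, 115.32 MHz]: 63.96 MHz, 99.3 MHz.

63.96 MHz, 99.3 MHz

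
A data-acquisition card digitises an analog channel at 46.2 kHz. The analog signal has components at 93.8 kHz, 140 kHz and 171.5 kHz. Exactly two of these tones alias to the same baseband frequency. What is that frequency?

1.4 kHz

fs/2 = 23.1 kHz.
93.8 kHz mod fs = 1.4 kHz.
1.4 kHz ≤ fs/2 = 23.1 kHz, appears at 1.4 kHz.
140 kHz mod fs = 1.4 kHz.
1.4 kHz ≤ fs/2 = 23.1 kHz, appears at 1.4 kHz.
171.5 kHz mod fs = 32.9 kHz.
32.9 kHz > fs/2 = 23.1 kHz, folds to fs − 32.9 kHz = 13.3 kHz.
93.8 kHz and 140 kHz both map to 1.4 kHz.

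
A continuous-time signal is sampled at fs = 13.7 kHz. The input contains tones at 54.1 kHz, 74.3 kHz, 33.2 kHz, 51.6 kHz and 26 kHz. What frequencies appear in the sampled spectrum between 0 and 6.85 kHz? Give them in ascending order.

fs/2 = 6.85 kHz.
54.1 kHz mod fs = 13 kHz.
13 kHz > fs/2 = 6.85 kHz, folds to fs − 13 kHz = 0.7 kHz.
74.3 kHz mod fs = 5.8 kHz.
5.8 kHz ≤ fs/2 = 6.85 kHz, appears at 5.8 kHz.
33.2 kHz mod fs = 5.8 kHz.
5.8 kHz ≤ fs/2 = 6.85 kHz, appears at 5.8 kHz.
51.6 kHz mod fs = 10.5 kHz.
10.5 kHz > fs/2 = 6.85 kHz, folds to fs − 10.5 kHz = 3.2 kHz.
26 kHz mod fs = 12.3 kHz.
12.3 kHz > fs/2 = 6.85 kHz, folds to fs − 12.3 kHz = 1.4 kHz.
Distinct values: {0.7 kHz, 1.4 kHz, 3.2 kHz, 5.8 kHz}.

0.7 kHz, 1.4 kHz, 3.2 kHz, 5.8 kHz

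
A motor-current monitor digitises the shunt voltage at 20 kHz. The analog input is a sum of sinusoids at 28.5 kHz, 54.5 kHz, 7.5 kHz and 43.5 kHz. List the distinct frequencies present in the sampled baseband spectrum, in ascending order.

3.5 kHz, 5.5 kHz, 7.5 kHz, 8.5 kHz

fs/2 = 10 kHz.
28.5 kHz mod fs = 8.5 kHz.
8.5 kHz ≤ fs/2 = 10 kHz, appears at 8.5 kHz.
54.5 kHz mod fs = 14.5 kHz.
14.5 kHz > fs/2 = 10 kHz, folds to fs − 14.5 kHz = 5.5 kHz.
7.5 kHz ≤ fs/2 = 10 kHz, passes unchanged.
43.5 kHz mod fs = 3.5 kHz.
3.5 kHz ≤ fs/2 = 10 kHz, appears at 3.5 kHz.
Distinct values: {3.5 kHz, 5.5 kHz, 7.5 kHz, 8.5 kHz}.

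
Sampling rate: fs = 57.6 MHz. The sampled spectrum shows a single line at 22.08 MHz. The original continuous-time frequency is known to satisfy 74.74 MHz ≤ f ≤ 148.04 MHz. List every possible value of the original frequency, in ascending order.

Frequencies that alias to 22.08 MHz are k·fs ± 22.08 MHz for integer k ≥ 0.
k=0: 22.08 MHz.
k=1: 35.52 MHz, 79.68 MHz.
k=2: 93.12 MHz, 137.28 MHz.
k=3: 150.72 MHz, 194.88 MHz.
Within [74.74 MHz, 148.04 MHz]: 79.68 MHz, 93.12 MHz, 137.28 MHz.

79.68 MHz, 93.12 MHz, 137.28 MHz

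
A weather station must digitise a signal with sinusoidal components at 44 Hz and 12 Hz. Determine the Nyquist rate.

Highest-frequency component: 44 Hz.
Nyquist rate = 2 × 44 Hz = 88 Hz.

88 Hz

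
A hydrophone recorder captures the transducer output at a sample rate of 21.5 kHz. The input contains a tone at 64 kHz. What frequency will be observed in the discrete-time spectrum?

0.5 kHz

64 kHz mod fs = 21 kHz.
21 kHz > fs/2 = 10.75 kHz, folds to fs − 21 kHz = 0.5 kHz.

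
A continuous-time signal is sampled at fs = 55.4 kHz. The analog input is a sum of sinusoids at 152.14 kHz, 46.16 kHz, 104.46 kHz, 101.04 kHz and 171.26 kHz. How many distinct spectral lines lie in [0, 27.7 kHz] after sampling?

fs/2 = 27.7 kHz.
152.14 kHz mod fs = 41.34 kHz.
41.34 kHz > fs/2 = 27.7 kHz, folds to fs − 41.34 kHz = 14.06 kHz.
46.16 kHz > fs/2 = 27.7 kHz, folds to fs − 46.16 kHz = 9.24 kHz.
104.46 kHz mod fs = 49.06 kHz.
49.06 kHz > fs/2 = 27.7 kHz, folds to fs − 49.06 kHz = 6.34 kHz.
101.04 kHz mod fs = 45.64 kHz.
45.64 kHz > fs/2 = 27.7 kHz, folds to fs − 45.64 kHz = 9.76 kHz.
171.26 kHz mod fs = 5.06 kHz.
5.06 kHz ≤ fs/2 = 27.7 kHz, appears at 5.06 kHz.
Distinct values: {5.06 kHz, 6.34 kHz, 9.24 kHz, 9.76 kHz, 14.06 kHz} → 5.

5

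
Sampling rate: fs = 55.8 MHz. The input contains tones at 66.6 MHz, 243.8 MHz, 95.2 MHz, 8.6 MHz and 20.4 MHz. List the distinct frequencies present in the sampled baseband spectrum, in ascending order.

8.6 MHz, 10.8 MHz, 16.4 MHz, 20.4 MHz, 20.6 MHz

fs/2 = 27.9 MHz.
66.6 MHz mod fs = 10.8 MHz.
10.8 MHz ≤ fs/2 = 27.9 MHz, appears at 10.8 MHz.
243.8 MHz mod fs = 20.6 MHz.
20.6 MHz ≤ fs/2 = 27.9 MHz, appears at 20.6 MHz.
95.2 MHz mod fs = 39.4 MHz.
39.4 MHz > fs/2 = 27.9 MHz, folds to fs − 39.4 MHz = 16.4 MHz.
8.6 MHz ≤ fs/2 = 27.9 MHz, passes unchanged.
20.4 MHz ≤ fs/2 = 27.9 MHz, passes unchanged.
Distinct values: {8.6 MHz, 10.8 MHz, 16.4 MHz, 20.4 MHz, 20.6 MHz}.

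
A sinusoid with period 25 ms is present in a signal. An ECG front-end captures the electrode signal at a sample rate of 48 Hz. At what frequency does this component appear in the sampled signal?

8 Hz

T = 25 ms → f = 1/T = 40 Hz.
40 Hz > fs/2 = 24 Hz, folds to fs − 40 Hz = 8 Hz.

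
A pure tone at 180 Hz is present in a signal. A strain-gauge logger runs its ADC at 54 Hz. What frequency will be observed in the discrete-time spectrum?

18 Hz

180 Hz mod fs = 18 Hz.
18 Hz ≤ fs/2 = 27 Hz, appears at 18 Hz.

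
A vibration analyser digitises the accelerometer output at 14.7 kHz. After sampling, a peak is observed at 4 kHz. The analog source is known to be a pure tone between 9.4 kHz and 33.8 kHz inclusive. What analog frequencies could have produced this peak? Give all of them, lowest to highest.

Frequencies that alias to 4 kHz are k·fs ± 4 kHz for integer k ≥ 0.
k=0: 4 kHz.
k=1: 10.7 kHz, 18.7 kHz.
k=2: 25.4 kHz, 33.4 kHz.
k=3: 40.1 kHz, 48.1 kHz.
Within [9.4 kHz, 33.8 kHz]: 10.7 kHz, 18.7 kHz, 25.4 kHz, 33.4 kHz.

10.7 kHz, 18.7 kHz, 25.4 kHz, 33.4 kHz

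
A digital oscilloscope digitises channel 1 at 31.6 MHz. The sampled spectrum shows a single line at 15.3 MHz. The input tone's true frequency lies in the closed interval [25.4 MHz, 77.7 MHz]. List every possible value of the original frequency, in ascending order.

46.9 MHz, 47.9 MHz

Frequencies that alias to 15.3 MHz are k·fs ± 15.3 MHz for integer k ≥ 0.
k=0: 15.3 MHz.
k=1: 16.3 MHz, 46.9 MHz.
k=2: 47.9 MHz, 78.5 MHz.
k=3: 79.5 MHz, 110.1 MHz.
Within [25.4 MHz, 77.7 MHz]: 46.9 MHz, 47.9 MHz.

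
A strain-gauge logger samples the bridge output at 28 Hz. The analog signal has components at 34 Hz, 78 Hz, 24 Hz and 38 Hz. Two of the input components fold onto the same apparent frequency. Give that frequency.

6 Hz

fs/2 = 14 Hz.
34 Hz mod fs = 6 Hz.
6 Hz ≤ fs/2 = 14 Hz, appears at 6 Hz.
78 Hz mod fs = 22 Hz.
22 Hz > fs/2 = 14 Hz, folds to fs − 22 Hz = 6 Hz.
24 Hz > fs/2 = 14 Hz, folds to fs − 24 Hz = 4 Hz.
38 Hz mod fs = 10 Hz.
10 Hz ≤ fs/2 = 14 Hz, appears at 10 Hz.
34 Hz and 78 Hz both map to 6 Hz.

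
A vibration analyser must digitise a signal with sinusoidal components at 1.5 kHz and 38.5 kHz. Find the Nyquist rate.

77 kHz

Highest-frequency component: 38.5 kHz.
Nyquist rate = 2 × 38.5 kHz = 77 kHz.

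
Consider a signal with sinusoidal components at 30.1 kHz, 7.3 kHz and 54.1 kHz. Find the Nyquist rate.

108.2 kHz

Highest-frequency component: 54.1 kHz.
Nyquist rate = 2 × 54.1 kHz = 108.2 kHz.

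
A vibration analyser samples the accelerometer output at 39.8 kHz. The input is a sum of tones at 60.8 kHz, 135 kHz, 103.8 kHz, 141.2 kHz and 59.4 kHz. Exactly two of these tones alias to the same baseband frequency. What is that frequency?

fs/2 = 19.9 kHz.
60.8 kHz mod fs = 21 kHz.
21 kHz > fs/2 = 19.9 kHz, folds to fs − 21 kHz = 18.8 kHz.
135 kHz mod fs = 15.6 kHz.
15.6 kHz ≤ fs/2 = 19.9 kHz, appears at 15.6 kHz.
103.8 kHz mod fs = 24.2 kHz.
24.2 kHz > fs/2 = 19.9 kHz, folds to fs − 24.2 kHz = 15.6 kHz.
141.2 kHz mod fs = 21.8 kHz.
21.8 kHz > fs/2 = 19.9 kHz, folds to fs − 21.8 kHz = 18 kHz.
59.4 kHz mod fs = 19.6 kHz.
19.6 kHz ≤ fs/2 = 19.9 kHz, appears at 19.6 kHz.
103.8 kHz and 135 kHz both map to 15.6 kHz.

15.6 kHz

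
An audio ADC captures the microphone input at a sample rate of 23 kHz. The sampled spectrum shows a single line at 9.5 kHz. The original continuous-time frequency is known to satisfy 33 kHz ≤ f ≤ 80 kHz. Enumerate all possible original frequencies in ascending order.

Frequencies that alias to 9.5 kHz are k·fs ± 9.5 kHz for integer k ≥ 0.
k=0: 9.5 kHz.
k=1: 13.5 kHz, 32.5 kHz.
k=2: 36.5 kHz, 55.5 kHz.
k=3: 59.5 kHz, 78.5 kHz.
k=4: 82.5 kHz, 101.5 kHz.
Within [33 kHz, 80 kHz]: 36.5 kHz, 55.5 kHz, 59.5 kHz, 78.5 kHz.

36.5 kHz, 55.5 kHz, 59.5 kHz, 78.5 kHz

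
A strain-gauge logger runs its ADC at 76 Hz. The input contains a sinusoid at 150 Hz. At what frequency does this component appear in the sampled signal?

150 Hz mod fs = 74 Hz.
74 Hz > fs/2 = 38 Hz, folds to fs − 74 Hz = 2 Hz.

2 Hz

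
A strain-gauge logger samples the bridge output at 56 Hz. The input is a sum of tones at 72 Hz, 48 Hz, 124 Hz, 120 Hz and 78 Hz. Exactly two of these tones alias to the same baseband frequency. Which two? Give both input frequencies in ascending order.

fs/2 = 28 Hz.
72 Hz mod fs = 16 Hz.
16 Hz ≤ fs/2 = 28 Hz, appears at 16 Hz.
48 Hz > fs/2 = 28 Hz, folds to fs − 48 Hz = 8 Hz.
124 Hz mod fs = 12 Hz.
12 Hz ≤ fs/2 = 28 Hz, appears at 12 Hz.
120 Hz mod fs = 8 Hz.
8 Hz ≤ fs/2 = 28 Hz, appears at 8 Hz.
78 Hz mod fs = 22 Hz.
22 Hz ≤ fs/2 = 28 Hz, appears at 22 Hz.
48 Hz and 120 Hz both map to 8 Hz.

48 Hz, 120 Hz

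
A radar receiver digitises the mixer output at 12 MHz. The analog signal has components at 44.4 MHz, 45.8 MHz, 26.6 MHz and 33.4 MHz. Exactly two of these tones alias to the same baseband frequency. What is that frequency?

fs/2 = 6 MHz.
44.4 MHz mod fs = 8.4 MHz.
8.4 MHz > fs/2 = 6 MHz, folds to fs − 8.4 MHz = 3.6 MHz.
45.8 MHz mod fs = 9.8 MHz.
9.8 MHz > fs/2 = 6 MHz, folds to fs − 9.8 MHz = 2.2 MHz.
26.6 MHz mod fs = 2.6 MHz.
2.6 MHz ≤ fs/2 = 6 MHz, appears at 2.6 MHz.
33.4 MHz mod fs = 9.4 MHz.
9.4 MHz > fs/2 = 6 MHz, folds to fs − 9.4 MHz = 2.6 MHz.
26.6 MHz and 33.4 MHz both map to 2.6 MHz.

2.6 MHz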